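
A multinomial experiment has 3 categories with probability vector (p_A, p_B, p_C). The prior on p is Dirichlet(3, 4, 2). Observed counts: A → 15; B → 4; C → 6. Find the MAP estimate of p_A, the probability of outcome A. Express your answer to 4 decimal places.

MAP estimate of p_A = 0.5484

The posterior is Dirichlet(αᵢ + nᵢ) = Dirichlet(18, 8, 8).
For a Dirichlet(a₁,…,a_K) with all aᵢ > 1, the mode has j-th component (aⱼ − 1)/(Σaᵢ − K).
Here Σaᵢ = 34 and K = 3, so p_A = (18 − 1)/(34 − 3) = 17/31 ≈ 0.5484.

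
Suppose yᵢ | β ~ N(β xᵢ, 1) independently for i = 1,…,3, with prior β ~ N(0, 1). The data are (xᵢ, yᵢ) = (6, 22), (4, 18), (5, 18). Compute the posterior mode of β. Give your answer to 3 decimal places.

log p(β | y) = −Σ(yᵢ − βxᵢ)²/(2·1) − β²/(2·1) + const.
Setting the derivative to zero: Σxᵢ(yᵢ − βxᵢ)/1 − β/1 = 0, so β = Σxᵢyᵢ / (Σxᵢ² + σ²/τ²).
Σxᵢyᵢ = 6·22 + 4·18 + 5·18 = 294; Σxᵢ² = 77; σ²/τ² = 1.
β̂_MAP = 294 / (77 + 1) = 294/78 ≈ 3.769.

β̂_MAP = 3.769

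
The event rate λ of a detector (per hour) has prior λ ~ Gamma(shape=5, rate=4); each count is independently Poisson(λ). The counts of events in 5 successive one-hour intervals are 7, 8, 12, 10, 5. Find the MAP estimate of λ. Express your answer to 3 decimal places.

Σxᵢ = 7+8+12+10+5 = 42, with n = 5.
Posterior ∝ λ^4e^(−4λ) · λ^42e^(−5λ) = λ^46e^(−9λ), i.e. Gamma(shape=47, rate=9).
The mode of a Gamma(a, b) with a ≥ 1 (shape–rate) is (a−1)/b = 46/9 ≈ 5.111.

λ̂_MAP = 5.111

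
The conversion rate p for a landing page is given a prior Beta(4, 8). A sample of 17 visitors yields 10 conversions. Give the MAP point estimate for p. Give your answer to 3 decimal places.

Prior: Beta(4, 8).
Data: 10 successes in 17 trials. The binomial likelihood contributes p^10(1−p)^7, so the posterior is Beta(4+10, 8+7) = Beta(14, 15).
For Beta(a, b) with a, b > 1 the mode is (a−1)/(a+b−2) = 13/27 ≈ 0.481.

p̂_MAP = 0.481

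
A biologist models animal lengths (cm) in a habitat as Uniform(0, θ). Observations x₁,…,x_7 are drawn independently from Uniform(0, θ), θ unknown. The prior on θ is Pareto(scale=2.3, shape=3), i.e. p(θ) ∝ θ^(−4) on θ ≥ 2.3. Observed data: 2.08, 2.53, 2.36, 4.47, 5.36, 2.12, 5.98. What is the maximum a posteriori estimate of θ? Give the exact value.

θ̂_MAP = 5.98

The Uniform(0, θ) likelihood is θ^(−n) for θ ≥ max(xᵢ), zero otherwise. Here max(xᵢ) = 5.98.
Posterior ∝ θ^(−4) · θ^(−7) = θ^(−11) on θ ≥ max(2.3, 5.98) = 5.98.
This density is strictly decreasing in θ, so the posterior mode lies at the lower boundary of the support.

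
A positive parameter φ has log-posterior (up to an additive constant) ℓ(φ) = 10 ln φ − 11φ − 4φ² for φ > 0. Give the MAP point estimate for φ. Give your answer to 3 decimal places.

ℓ'(φ) = 10/φ − 11 − 8φ. Setting this to zero and multiplying by φ: 8φ² + 11φ − 10 = 0.
φ = (−11 + √(11² + 4·8·10)) / (2·8) = (−11 + √441) / 16 = (−11 + 21)/16 = 5/8.
ℓ''(φ) = −10/φ² − 8 < 0, confirming a maximum.

φ̂_MAP = 0.625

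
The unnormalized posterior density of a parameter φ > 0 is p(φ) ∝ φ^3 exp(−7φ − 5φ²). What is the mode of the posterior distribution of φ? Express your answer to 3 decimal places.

φ̂_MAP = 0.300

ℓ'(φ) = 3/φ − 7 − 10φ. Setting this to zero and multiplying by φ: 10φ² + 7φ − 3 = 0.
φ = (−7 + √(7² + 4·10·3)) / (2·10) = (−7 + √169) / 20 = (−7 + 13)/20 = 3/10.
ℓ''(φ) = −3/φ² − 10 < 0, confirming a maximum.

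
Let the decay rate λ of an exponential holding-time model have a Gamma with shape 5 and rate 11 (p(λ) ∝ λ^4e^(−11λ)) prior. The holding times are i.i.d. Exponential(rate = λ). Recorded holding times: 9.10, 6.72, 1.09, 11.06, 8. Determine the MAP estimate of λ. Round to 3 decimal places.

λ̂_MAP = 0.192

The Exponential(rate=λ) likelihood is ∝ λ^n e^(−λΣtᵢ). Here n = 5 and Σtᵢ = 9.10 + 6.72 + 1.09 + 11.06 + 8 = 35.97.
Posterior ∝ λ^4e^(−11λ) · λ^5e^(−35.97λ) = λ^9e^(−46.97λ), i.e. Gamma(10, 46.97).
Mode = (a−1)/b = 9/46.97 ≈ 0.192.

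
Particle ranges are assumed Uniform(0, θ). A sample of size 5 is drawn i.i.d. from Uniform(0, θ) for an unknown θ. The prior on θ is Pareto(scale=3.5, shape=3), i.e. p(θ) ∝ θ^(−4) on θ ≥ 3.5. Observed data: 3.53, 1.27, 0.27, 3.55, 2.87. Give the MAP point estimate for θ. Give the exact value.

θ̂_MAP = 3.55

The Uniform(0, θ) likelihood is θ^(−n) for θ ≥ max(xᵢ), zero otherwise. Here max(xᵢ) = 3.55.
Posterior ∝ θ^(−4) · θ^(−5) = θ^(−9) on θ ≥ max(3.5, 3.55) = 3.55.
This density is strictly decreasing in θ, so the posterior mode lies at the lower boundary of the support.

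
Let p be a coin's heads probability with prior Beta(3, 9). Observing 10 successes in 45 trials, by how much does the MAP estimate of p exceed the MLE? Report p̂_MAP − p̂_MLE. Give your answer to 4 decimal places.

Posterior is Beta(13, 44); MAP = (13−1)/(57−2) = 12/55 ≈ 0.21818.
MLE ignores the prior: p̂_MLE = k/n = 10/45 ≈ 0.22222.
Difference = 12/55 − 10/45 = -2/495 ≈ -0.0040.

MAP − MLE = -0.0040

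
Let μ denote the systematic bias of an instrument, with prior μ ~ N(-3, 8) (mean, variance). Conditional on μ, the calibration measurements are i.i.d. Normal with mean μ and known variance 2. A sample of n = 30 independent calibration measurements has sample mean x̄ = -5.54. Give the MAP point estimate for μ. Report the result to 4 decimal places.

n = 30, x̄ = -5.54.
For a Normal prior and Normal likelihood with known variance, the posterior is Normal; its mode equals its mean, the precision-weighted average.
Prior precision 1/σ₀² = 1/8 = 0.125; data precision n/σ² = 30/2 = 15.
μ̂ = (0.125·(-3) + 15·(-5.54)) / (0.125 + 15) = (-83.475)/15.125 = -3339/605 ≈ -5.5190.

μ̂_MAP = -5.5190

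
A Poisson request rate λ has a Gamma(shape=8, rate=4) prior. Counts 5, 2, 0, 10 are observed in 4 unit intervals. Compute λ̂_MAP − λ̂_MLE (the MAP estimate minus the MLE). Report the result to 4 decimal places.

Σxᵢ = 17. Posterior is Gamma(25, 8); MAP = (25−1)/8 = 24/8 ≈ 3.00000.
MLE = x̄ = 17/4 ≈ 4.25000.
Difference = 24/8 − 17/4 = -5/4 ≈ -1.2500.

MAP − MLE = -1.2500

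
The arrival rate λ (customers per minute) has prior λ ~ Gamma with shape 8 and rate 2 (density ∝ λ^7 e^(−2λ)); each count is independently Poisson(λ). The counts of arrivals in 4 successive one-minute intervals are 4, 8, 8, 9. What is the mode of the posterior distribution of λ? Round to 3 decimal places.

Σxᵢ = 4+8+8+9 = 29, with n = 4.
Posterior ∝ λ^7e^(−2λ) · λ^29e^(−4λ) = λ^36e^(−6λ), i.e. Gamma(shape=37, rate=6).
The mode of a Gamma(a, b) with a ≥ 1 (shape–rate) is (a−1)/b = 36/6 ≈ 6.000.

λ̂_MAP = 6.000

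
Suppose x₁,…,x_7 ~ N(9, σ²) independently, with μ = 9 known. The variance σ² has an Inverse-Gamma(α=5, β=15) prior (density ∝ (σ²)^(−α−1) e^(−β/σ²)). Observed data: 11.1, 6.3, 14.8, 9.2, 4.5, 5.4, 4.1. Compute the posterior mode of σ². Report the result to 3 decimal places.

Sum of squared deviations about the known mean: SS = (11.1−9)² + (6.3−9)² + (14.8−9)² + (9.2−9)² + (4.5−9)² + (5.4−9)² + (4.1−9)² = 102.6.
The Normal likelihood contributes (σ²)^(−n/2) exp(−SS/(2σ²)), so the posterior is Inverse-Gamma(α + n/2, β + SS/2) = Inverse-Gamma(8.5, 66.3).
The mode of Inverse-Gamma(a, b) is b/(a+1) = 66.3/9.5 ≈ 6.979.

σ̂²_MAP = 6.979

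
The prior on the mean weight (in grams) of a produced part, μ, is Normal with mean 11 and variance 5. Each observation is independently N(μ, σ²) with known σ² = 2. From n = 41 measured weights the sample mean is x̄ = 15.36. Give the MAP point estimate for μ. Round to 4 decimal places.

n = 41, x̄ = 15.36.
For a Normal prior and Normal likelihood with known variance, the posterior is Normal; its mode equals its mean, the precision-weighted average.
Prior precision 1/σ₀² = 1/5 = 0.2; data precision n/σ² = 41/2 = 20.5.
μ̂ = (0.2·11 + 20.5·15.36) / (0.2 + 20.5) = 317.08/20.7 = 15854/1035 ≈ 15.3179.

μ̂_MAP = 15.3179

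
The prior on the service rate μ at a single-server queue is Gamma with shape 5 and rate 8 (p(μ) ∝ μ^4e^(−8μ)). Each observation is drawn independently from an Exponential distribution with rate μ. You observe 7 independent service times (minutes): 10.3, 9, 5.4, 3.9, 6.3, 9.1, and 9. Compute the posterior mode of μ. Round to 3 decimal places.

The Exponential(rate=μ) likelihood is ∝ μ^n e^(−μΣtᵢ). Here n = 7 and Σtᵢ = 10.3 + 9 + 5.4 + 3.9 + 6.3 + 9.1 + 9 = 53.
Posterior ∝ μ^4e^(−8μ) · μ^7e^(−53μ) = μ^11e^(−61μ), i.e. Gamma(12, 61).
Mode = (a−1)/b = 11/61 ≈ 0.180.

μ̂_MAP = 0.180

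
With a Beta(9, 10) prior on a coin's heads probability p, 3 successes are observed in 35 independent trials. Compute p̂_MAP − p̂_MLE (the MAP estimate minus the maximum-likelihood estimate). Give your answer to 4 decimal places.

Posterior is Beta(12, 42); MAP = (12−1)/(54−2) = 11/52 ≈ 0.21154.
MLE ignores the prior: p̂_MLE = k/n = 3/35 ≈ 0.08571.
Difference = 11/52 − 3/35 = 229/1820 ≈ 0.1258.

MAP − MLE = 0.1258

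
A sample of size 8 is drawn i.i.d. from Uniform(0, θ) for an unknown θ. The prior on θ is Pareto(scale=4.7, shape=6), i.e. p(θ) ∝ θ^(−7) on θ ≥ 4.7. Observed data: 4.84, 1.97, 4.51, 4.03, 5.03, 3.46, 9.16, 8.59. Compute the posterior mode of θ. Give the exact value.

θ̂_MAP = 9.16

The Uniform(0, θ) likelihood is θ^(−n) for θ ≥ max(xᵢ), zero otherwise. Here max(xᵢ) = 9.16.
Posterior ∝ θ^(−7) · θ^(−8) = θ^(−15) on θ ≥ max(4.7, 9.16) = 9.16.
This density is strictly decreasing in θ, so the posterior mode lies at the lower boundary of the support.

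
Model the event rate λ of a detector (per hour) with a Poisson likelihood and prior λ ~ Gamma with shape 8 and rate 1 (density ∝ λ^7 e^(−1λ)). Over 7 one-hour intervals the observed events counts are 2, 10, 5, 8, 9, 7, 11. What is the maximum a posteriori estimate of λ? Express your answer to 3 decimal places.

λ̂_MAP = 7.375

Σxᵢ = 2+10+5+8+9+7+11 = 52, with n = 7.
Posterior ∝ λ^7e^(−1λ) · λ^52e^(−7λ) = λ^59e^(−8λ), i.e. Gamma(shape=60, rate=8).
The mode of a Gamma(a, b) with a ≥ 1 (shape–rate) is (a−1)/b = 59/8 ≈ 7.375.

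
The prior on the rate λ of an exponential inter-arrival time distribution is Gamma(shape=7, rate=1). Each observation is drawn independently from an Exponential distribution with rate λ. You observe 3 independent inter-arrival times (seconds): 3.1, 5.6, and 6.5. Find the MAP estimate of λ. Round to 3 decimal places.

λ̂_MAP = 0.556

The Exponential(rate=λ) likelihood is ∝ λ^n e^(−λΣtᵢ). Here n = 3 and Σtᵢ = 3.1 + 5.6 + 6.5 = 15.2.
Posterior ∝ λ^6e^(−1λ) · λ^3e^(−15.2λ) = λ^9e^(−16.2λ), i.e. Gamma(10, 16.2).
Mode = (a−1)/b = 9/16.2 ≈ 0.556.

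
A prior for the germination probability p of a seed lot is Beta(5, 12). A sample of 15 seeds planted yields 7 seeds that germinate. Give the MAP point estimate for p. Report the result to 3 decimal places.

p̂_MAP = 0.367

Prior: Beta(5, 12).
Data: 7 successes in 15 trials. The binomial likelihood contributes p^7(1−p)^8, so the posterior is Beta(5+7, 12+8) = Beta(12, 20).
For Beta(a, b) with a, b > 1 the mode is (a−1)/(a+b−2) = 11/30 ≈ 0.367.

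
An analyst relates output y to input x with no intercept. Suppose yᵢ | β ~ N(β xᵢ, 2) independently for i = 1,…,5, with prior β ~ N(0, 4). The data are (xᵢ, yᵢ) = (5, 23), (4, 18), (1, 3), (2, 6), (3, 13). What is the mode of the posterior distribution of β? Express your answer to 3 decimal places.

β̂_MAP = 4.342

log p(β | y) = −Σ(yᵢ − βxᵢ)²/(2·2) − β²/(2·4) + const.
Setting the derivative to zero: Σxᵢ(yᵢ − βxᵢ)/2 − β/4 = 0, so β = Σxᵢyᵢ / (Σxᵢ² + σ²/τ²).
Σxᵢyᵢ = 5·23 + 4·18 + 1·3 + 2·6 + 3·13 = 241; Σxᵢ² = 55; σ²/τ² = 0.5.
β̂_MAP = 241 / (55 + 0.5) = 241/55.5 ≈ 4.342.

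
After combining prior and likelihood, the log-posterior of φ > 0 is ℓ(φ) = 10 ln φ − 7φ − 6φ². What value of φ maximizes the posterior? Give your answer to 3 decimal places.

ℓ'(φ) = 10/φ − 7 − 12φ. Setting this to zero and multiplying by φ: 12φ² + 7φ − 10 = 0.
φ = (−7 + √(7² + 4·12·10)) / (2·12) = (−7 + √529) / 24 = (−7 + 23)/24 = 2/3.
ℓ''(φ) = −10/φ² − 12 < 0, confirming a maximum.

φ̂_MAP = 0.667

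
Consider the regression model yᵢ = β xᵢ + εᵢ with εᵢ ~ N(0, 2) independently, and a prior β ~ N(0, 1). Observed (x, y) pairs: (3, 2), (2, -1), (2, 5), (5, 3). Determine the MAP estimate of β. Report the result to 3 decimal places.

β̂_MAP = 0.659

log p(β | y) = −Σ(yᵢ − βxᵢ)²/(2·2) − β²/(2·1) + const.
Setting the derivative to zero: Σxᵢ(yᵢ − βxᵢ)/2 − β/1 = 0, so β = Σxᵢyᵢ / (Σxᵢ² + σ²/τ²).
Σxᵢyᵢ = 3·2 + 2·(-1) + 2·5 + 5·3 = 29; Σxᵢ² = 42; σ²/τ² = 2.
β̂_MAP = 29 / (42 + 2) = 29/44 ≈ 0.659.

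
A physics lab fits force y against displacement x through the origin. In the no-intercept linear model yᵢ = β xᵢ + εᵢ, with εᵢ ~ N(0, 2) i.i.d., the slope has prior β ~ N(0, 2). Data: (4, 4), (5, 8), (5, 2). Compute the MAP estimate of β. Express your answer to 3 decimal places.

log p(β | y) = −Σ(yᵢ − βxᵢ)²/(2·2) − β²/(2·2) + const.
Setting the derivative to zero: Σxᵢ(yᵢ − βxᵢ)/2 − β/2 = 0, so β = Σxᵢyᵢ / (Σxᵢ² + σ²/τ²).
Σxᵢyᵢ = 4·4 + 5·8 + 5·2 = 66; Σxᵢ² = 66; σ²/τ² = 1.
β̂_MAP = 66 / (66 + 1) = 66/67 ≈ 0.985.

β̂_MAP = 0.985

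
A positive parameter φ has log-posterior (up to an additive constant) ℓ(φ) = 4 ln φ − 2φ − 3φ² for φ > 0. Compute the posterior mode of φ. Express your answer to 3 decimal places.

ℓ'(φ) = 4/φ − 2 − 6φ. Setting this to zero and multiplying by φ: 6φ² + 2φ − 4 = 0.
φ = (−2 + √(2² + 4·6·4)) / (2·6) = (−2 + √100) / 12 = (−2 + 10)/12 = 2/3.
ℓ''(φ) = −4/φ² − 6 < 0, confirming a maximum.

φ̂_MAP = 0.667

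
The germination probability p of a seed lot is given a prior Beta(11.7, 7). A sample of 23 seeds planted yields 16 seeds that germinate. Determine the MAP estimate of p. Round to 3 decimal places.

p̂_MAP = 0.673

Prior: Beta(11.7, 7).
Data: 16 successes in 23 trials. The binomial likelihood contributes p^16(1−p)^7, so the posterior is Beta(11.7+16, 7+7) = Beta(27.7, 14).
For Beta(a, b) with a, b > 1 the mode is (a−1)/(a+b−2) = 26.7/39.7 ≈ 0.673.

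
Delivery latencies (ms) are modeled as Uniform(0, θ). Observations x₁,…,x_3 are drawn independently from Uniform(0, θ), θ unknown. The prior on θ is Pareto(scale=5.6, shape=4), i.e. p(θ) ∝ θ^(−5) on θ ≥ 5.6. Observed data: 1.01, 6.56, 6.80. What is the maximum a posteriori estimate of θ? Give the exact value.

θ̂_MAP = 6.80

The Uniform(0, θ) likelihood is θ^(−n) for θ ≥ max(xᵢ), zero otherwise. Here max(xᵢ) = 6.80.
Posterior ∝ θ^(−5) · θ^(−3) = θ^(−8) on θ ≥ max(5.6, 6.80) = 6.80.
This density is strictly decreasing in θ, so the posterior mode lies at the lower boundary of the support.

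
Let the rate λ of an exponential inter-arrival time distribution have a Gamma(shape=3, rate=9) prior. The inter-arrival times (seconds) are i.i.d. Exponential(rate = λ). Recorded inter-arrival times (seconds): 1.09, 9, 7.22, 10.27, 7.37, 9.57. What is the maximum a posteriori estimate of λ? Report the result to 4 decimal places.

The Exponential(rate=λ) likelihood is ∝ λ^n e^(−λΣtᵢ). Here n = 6 and Σtᵢ = 1.09 + 9 + 7.22 + 10.27 + 7.37 + 9.57 = 44.52.
Posterior ∝ λ^2e^(−9λ) · λ^6e^(−44.52λ) = λ^8e^(−53.52λ), i.e. Gamma(9, 53.52).
Mode = (a−1)/b = 8/53.52 ≈ 0.1495.

λ̂_MAP = 0.1495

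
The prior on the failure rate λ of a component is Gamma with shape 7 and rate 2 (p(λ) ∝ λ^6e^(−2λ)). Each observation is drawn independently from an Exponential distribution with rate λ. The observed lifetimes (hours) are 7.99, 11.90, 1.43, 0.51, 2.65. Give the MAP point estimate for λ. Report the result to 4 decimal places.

λ̂_MAP = 0.4154

The Exponential(rate=λ) likelihood is ∝ λ^n e^(−λΣtᵢ). Here n = 5 and Σtᵢ = 7.99 + 11.90 + 1.43 + 0.51 + 2.65 = 24.48.
Posterior ∝ λ^6e^(−2λ) · λ^5e^(−24.48λ) = λ^11e^(−26.48λ), i.e. Gamma(12, 26.48).
Mode = (a−1)/b = 11/26.48 ≈ 0.4154.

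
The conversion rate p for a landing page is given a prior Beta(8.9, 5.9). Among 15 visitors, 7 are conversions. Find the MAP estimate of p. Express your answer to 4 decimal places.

p̂_MAP = 0.5360

Prior: Beta(8.9, 5.9).
Data: 7 successes in 15 trials. The binomial likelihood contributes p^7(1−p)^8, so the posterior is Beta(8.9+7, 5.9+8) = Beta(15.9, 13.9).
For Beta(a, b) with a, b > 1 the mode is (a−1)/(a+b−2) = 14.9/27.8 ≈ 0.5360.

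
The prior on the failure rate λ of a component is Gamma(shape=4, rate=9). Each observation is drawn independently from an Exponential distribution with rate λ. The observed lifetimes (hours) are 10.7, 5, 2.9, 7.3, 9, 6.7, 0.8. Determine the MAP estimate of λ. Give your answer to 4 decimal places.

The Exponential(rate=λ) likelihood is ∝ λ^n e^(−λΣtᵢ). Here n = 7 and Σtᵢ = 10.7 + 5 + 2.9 + 7.3 + 9 + 6.7 + 0.8 = 42.4.
Posterior ∝ λ^3e^(−9λ) · λ^7e^(−42.4λ) = λ^10e^(−51.4λ), i.e. Gamma(11, 51.4).
Mode = (a−1)/b = 10/51.4 ≈ 0.1946.

λ̂_MAP = 0.1946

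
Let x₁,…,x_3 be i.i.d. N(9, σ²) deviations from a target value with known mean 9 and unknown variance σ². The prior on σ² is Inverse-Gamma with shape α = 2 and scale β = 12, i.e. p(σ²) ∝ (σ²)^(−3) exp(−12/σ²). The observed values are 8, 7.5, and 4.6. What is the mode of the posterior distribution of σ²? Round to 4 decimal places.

σ̂²_MAP = 5.1789

Sum of squared deviations about the known mean: SS = (8−9)² + (7.5−9)² + (4.6−9)² = 22.61.
The Normal likelihood contributes (σ²)^(−n/2) exp(−SS/(2σ²)), so the posterior is Inverse-Gamma(α + n/2, β + SS/2) = Inverse-Gamma(3.5, 23.305).
The mode of Inverse-Gamma(a, b) is b/(a+1) = 23.305/4.5 ≈ 5.1789.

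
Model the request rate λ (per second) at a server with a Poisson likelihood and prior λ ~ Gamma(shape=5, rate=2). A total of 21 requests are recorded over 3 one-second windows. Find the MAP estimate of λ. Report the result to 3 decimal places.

Σxᵢ = 21, n = 3.
Posterior ∝ λ^4e^(−2λ) · λ^21e^(−3λ) = λ^25e^(−5λ), i.e. Gamma(shape=26, rate=5).
The mode of a Gamma(a, b) with a ≥ 1 (shape–rate) is (a−1)/b = 25/5 ≈ 5.000.

λ̂_MAP = 5.000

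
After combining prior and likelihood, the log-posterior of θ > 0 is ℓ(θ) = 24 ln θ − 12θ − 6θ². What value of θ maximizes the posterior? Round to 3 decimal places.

ℓ'(θ) = 24/θ − 12 − 12θ. Setting this to zero and multiplying by θ: 12θ² + 12θ − 24 = 0.
θ = (−12 + √(12² + 4·12·24)) / (2·12) = (−12 + √1296) / 24 = (−12 + 36)/24 = 1.
ℓ''(θ) = −24/θ² − 12 < 0, confirming a maximum.

θ̂_MAP = 1.000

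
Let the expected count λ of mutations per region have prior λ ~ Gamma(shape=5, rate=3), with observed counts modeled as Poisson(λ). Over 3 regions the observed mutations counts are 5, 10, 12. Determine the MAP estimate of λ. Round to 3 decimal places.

λ̂_MAP = 5.167

Σxᵢ = 5+10+12 = 27, with n = 3.
Posterior ∝ λ^4e^(−3λ) · λ^27e^(−3λ) = λ^31e^(−6λ), i.e. Gamma(shape=32, rate=6).
The mode of a Gamma(a, b) with a ≥ 1 (shape–rate) is (a−1)/b = 31/6 ≈ 5.167.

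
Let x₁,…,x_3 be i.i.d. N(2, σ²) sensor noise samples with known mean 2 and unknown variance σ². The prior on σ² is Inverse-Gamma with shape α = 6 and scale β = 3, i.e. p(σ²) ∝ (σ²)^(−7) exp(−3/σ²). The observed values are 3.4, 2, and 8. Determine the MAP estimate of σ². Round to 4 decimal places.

Sum of squared deviations about the known mean: SS = (3.4−2)² + (2−2)² + (8−2)² = 37.96.
The Normal likelihood contributes (σ²)^(−n/2) exp(−SS/(2σ²)), so the posterior is Inverse-Gamma(α + n/2, β + SS/2) = Inverse-Gamma(7.5, 21.98).
The mode of Inverse-Gamma(a, b) is b/(a+1) = 21.98/8.5 ≈ 2.5859.

σ̂²_MAP = 2.5859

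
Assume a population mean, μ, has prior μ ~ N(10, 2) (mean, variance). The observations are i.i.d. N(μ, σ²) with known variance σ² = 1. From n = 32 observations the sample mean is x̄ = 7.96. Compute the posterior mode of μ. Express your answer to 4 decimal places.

n = 32, x̄ = 7.96.
For a Normal prior and Normal likelihood with known variance, the posterior is Normal; its mode equals its mean, the precision-weighted average.
Prior precision 1/σ₀² = 1/2 = 0.5; data precision n/σ² = 32/1 = 32.
μ̂ = (0.5·10 + 32·7.96) / (0.5 + 32) = 259.72/32.5 = 12986/1625 ≈ 7.9914.

μ̂_MAP = 7.9914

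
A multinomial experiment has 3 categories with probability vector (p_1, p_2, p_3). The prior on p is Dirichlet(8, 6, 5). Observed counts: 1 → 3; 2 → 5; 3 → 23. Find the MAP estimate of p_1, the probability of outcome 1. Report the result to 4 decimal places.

MAP estimate: 0.2128

The posterior is Dirichlet(αᵢ + nᵢ) = Dirichlet(11, 11, 28).
For a Dirichlet(a₁,…,a_K) with all aᵢ > 1, the mode has j-th component (aⱼ − 1)/(Σaᵢ − K).
Here Σaᵢ = 50 and K = 3, so p_1 = (11 − 1)/(50 − 3) = 10/47 ≈ 0.2128.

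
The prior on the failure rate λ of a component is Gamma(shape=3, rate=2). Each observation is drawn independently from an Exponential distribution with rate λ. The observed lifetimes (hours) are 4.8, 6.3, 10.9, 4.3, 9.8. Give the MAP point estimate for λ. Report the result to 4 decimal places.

The Exponential(rate=λ) likelihood is ∝ λ^n e^(−λΣtᵢ). Here n = 5 and Σtᵢ = 4.8 + 6.3 + 10.9 + 4.3 + 9.8 = 36.1.
Posterior ∝ λ^2e^(−2λ) · λ^5e^(−36.1λ) = λ^7e^(−38.1λ), i.e. Gamma(8, 38.1).
Mode = (a−1)/b = 7/38.1 ≈ 0.1837.

λ̂_MAP = 0.1837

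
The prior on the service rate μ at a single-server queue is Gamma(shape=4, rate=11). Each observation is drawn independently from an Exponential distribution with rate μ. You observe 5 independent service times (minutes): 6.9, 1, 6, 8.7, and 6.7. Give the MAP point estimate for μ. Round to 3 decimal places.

μ̂_MAP = 0.199

The Exponential(rate=μ) likelihood is ∝ μ^n e^(−μΣtᵢ). Here n = 5 and Σtᵢ = 6.9 + 1 + 6 + 8.7 + 6.7 = 29.3.
Posterior ∝ μ^3e^(−11μ) · μ^5e^(−29.3μ) = μ^8e^(−40.3μ), i.e. Gamma(9, 40.3).
Mode = (a−1)/b = 8/40.3 ≈ 0.199.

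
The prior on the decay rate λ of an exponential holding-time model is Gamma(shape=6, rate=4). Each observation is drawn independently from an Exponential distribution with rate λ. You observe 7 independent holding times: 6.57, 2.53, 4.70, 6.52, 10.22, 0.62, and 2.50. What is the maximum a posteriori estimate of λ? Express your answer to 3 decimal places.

The Exponential(rate=λ) likelihood is ∝ λ^n e^(−λΣtᵢ). Here n = 7 and Σtᵢ = 6.57 + 2.53 + 4.70 + 6.52 + 10.22 + 0.62 + 2.50 = 33.66.
Posterior ∝ λ^5e^(−4λ) · λ^7e^(−33.66λ) = λ^12e^(−37.66λ), i.e. Gamma(13, 37.66).
Mode = (a−1)/b = 12/37.66 ≈ 0.319.

λ̂_MAP = 0.319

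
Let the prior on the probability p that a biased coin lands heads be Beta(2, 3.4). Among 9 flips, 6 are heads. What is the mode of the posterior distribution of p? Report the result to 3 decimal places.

p̂_MAP = 0.565

Prior: Beta(2, 3.4).
Data: 6 successes in 9 trials. The binomial likelihood contributes p^6(1−p)^3, so the posterior is Beta(2+6, 3.4+3) = Beta(8, 6.4).
For Beta(a, b) with a, b > 1 the mode is (a−1)/(a+b−2) = 7/12.4 ≈ 0.565.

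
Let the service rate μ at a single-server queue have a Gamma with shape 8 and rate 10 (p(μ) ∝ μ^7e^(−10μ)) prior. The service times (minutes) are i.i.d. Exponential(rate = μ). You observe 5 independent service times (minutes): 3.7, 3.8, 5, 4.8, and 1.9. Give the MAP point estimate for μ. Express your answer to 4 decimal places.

The Exponential(rate=μ) likelihood is ∝ μ^n e^(−μΣtᵢ). Here n = 5 and Σtᵢ = 3.7 + 3.8 + 5 + 4.8 + 1.9 = 19.2.
Posterior ∝ μ^7e^(−10μ) · μ^5e^(−19.2μ) = μ^12e^(−29.2μ), i.e. Gamma(13, 29.2).
Mode = (a−1)/b = 12/29.2 ≈ 0.4110.

μ̂_MAP = 0.4110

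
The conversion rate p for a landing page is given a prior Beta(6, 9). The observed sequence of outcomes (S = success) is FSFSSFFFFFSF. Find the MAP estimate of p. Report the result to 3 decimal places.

Prior: Beta(6, 9).
Data: 4 successes in 12 trials (from the sequence). The binomial likelihood contributes p^4(1−p)^8, so the posterior is Beta(6+4, 9+8) = Beta(10, 17).
For Beta(a, b) with a, b > 1 the mode is (a−1)/(a+b−2) = 9/25 ≈ 0.360.

p̂_MAP = 0.360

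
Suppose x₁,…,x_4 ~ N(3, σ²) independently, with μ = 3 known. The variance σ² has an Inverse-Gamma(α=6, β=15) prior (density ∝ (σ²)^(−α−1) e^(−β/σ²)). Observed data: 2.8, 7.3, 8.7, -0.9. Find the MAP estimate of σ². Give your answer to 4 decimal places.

Sum of squared deviations about the known mean: SS = (2.8−3)² + (7.3−3)² + (8.7−3)² + (-0.9−3)² = 66.23.
The Normal likelihood contributes (σ²)^(−n/2) exp(−SS/(2σ²)), so the posterior is Inverse-Gamma(α + n/2, β + SS/2) = Inverse-Gamma(8, 48.115).
The mode of Inverse-Gamma(a, b) is b/(a+1) = 48.115/9 ≈ 5.3461.

σ̂²_MAP = 5.3461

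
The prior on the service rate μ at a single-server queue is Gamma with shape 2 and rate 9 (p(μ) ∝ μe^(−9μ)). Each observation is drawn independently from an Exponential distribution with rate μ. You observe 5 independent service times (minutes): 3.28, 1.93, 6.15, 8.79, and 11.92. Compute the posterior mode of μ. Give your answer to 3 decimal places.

μ̂_MAP = 0.146

The Exponential(rate=μ) likelihood is ∝ μ^n e^(−μΣtᵢ). Here n = 5 and Σtᵢ = 3.28 + 1.93 + 6.15 + 8.79 + 11.92 = 32.07.
Posterior ∝ μe^(−9μ) · μ^5e^(−32.07μ) = μ^6e^(−41.07μ), i.e. Gamma(7, 41.07).
Mode = (a−1)/b = 6/41.07 ≈ 0.146.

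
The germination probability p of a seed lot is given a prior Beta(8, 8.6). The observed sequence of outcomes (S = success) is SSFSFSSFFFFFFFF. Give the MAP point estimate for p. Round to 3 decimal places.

p̂_MAP = 0.405

Prior: Beta(8, 8.6).
Data: 5 successes in 15 trials (from the sequence). The binomial likelihood contributes p^5(1−p)^10, so the posterior is Beta(8+5, 8.6+10) = Beta(13, 18.6).
For Beta(a, b) with a, b > 1 the mode is (a−1)/(a+b−2) = 12/29.6 ≈ 0.405.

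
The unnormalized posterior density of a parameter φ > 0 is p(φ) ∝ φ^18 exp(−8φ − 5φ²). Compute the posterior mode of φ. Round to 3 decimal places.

ℓ'(φ) = 18/φ − 8 − 10φ. Setting this to zero and multiplying by φ: 10φ² + 8φ − 18 = 0.
φ = (−8 + √(8² + 4·10·18)) / (2·10) = (−8 + √784) / 20 = (−8 + 28)/20 = 1.
ℓ''(φ) = −18/φ² − 10 < 0, confirming a maximum.

φ̂_MAP = 1.000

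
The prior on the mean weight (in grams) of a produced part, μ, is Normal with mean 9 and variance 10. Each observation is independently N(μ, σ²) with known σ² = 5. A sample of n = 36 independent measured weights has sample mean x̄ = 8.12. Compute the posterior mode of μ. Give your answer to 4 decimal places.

μ̂_MAP = 8.1321

n = 36, x̄ = 8.12.
For a Normal prior and Normal likelihood with known variance, the posterior is Normal; its mode equals its mean, the precision-weighted average.
Prior precision 1/σ₀² = 1/10 = 0.1; data precision n/σ² = 36/5 = 7.2.
μ̂ = (0.1·9 + 7.2·8.12) / (0.1 + 7.2) = 59.364/7.3 = 14841/1825 ≈ 8.1321.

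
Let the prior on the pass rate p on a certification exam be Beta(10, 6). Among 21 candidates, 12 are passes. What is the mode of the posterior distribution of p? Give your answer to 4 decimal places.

Prior: Beta(10, 6).
Data: 12 successes in 21 trials. The binomial likelihood contributes p^12(1−p)^9, so the posterior is Beta(10+12, 6+9) = Beta(22, 15).
For Beta(a, b) with a, b > 1 the mode is (a−1)/(a+b−2) = 21/35 ≈ 0.6000.

p̂_MAP = 0.6000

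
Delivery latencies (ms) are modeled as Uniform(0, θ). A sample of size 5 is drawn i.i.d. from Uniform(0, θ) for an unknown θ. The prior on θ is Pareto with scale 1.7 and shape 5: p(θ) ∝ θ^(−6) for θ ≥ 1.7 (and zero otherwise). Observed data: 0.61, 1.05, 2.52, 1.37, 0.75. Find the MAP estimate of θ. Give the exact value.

θ̂_MAP = 2.52

The Uniform(0, θ) likelihood is θ^(−n) for θ ≥ max(xᵢ), zero otherwise. Here max(xᵢ) = 2.52.
Posterior ∝ θ^(−6) · θ^(−5) = θ^(−11) on θ ≥ max(1.7, 2.52) = 2.52.
This density is strictly decreasing in θ, so the posterior mode lies at the lower boundary of the support.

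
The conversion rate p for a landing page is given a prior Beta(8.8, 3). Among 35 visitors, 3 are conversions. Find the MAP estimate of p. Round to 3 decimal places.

Prior: Beta(8.8, 3).
Data: 3 successes in 35 trials. The binomial likelihood contributes p^3(1−p)^32, so the posterior is Beta(8.8+3, 3+32) = Beta(11.8, 35).
For Beta(a, b) with a, b > 1 the mode is (a−1)/(a+b−2) = 10.8/44.8 ≈ 0.241.

p̂_MAP = 0.241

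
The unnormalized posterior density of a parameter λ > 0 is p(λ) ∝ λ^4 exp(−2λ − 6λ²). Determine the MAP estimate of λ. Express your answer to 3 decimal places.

ℓ'(λ) = 4/λ − 2 − 12λ. Setting this to zero and multiplying by λ: 12λ² + 2λ − 4 = 0.
λ = (−2 + √(2² + 4·12·4)) / (2·12) = (−2 + √196) / 24 = (−2 + 14)/24 = 1/2.
ℓ''(λ) = −4/λ² − 12 < 0, confirming a maximum.

λ̂_MAP = 0.500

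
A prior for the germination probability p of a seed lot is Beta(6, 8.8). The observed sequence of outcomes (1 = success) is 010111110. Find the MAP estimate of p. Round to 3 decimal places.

p̂_MAP = 0.505

Prior: Beta(6, 8.8).
Data: 6 successes in 9 trials (from the sequence). The binomial likelihood contributes p^6(1−p)^3, so the posterior is Beta(6+6, 8.8+3) = Beta(12, 11.8).
For Beta(a, b) with a, b > 1 the mode is (a−1)/(a+b−2) = 11/21.8 ≈ 0.505.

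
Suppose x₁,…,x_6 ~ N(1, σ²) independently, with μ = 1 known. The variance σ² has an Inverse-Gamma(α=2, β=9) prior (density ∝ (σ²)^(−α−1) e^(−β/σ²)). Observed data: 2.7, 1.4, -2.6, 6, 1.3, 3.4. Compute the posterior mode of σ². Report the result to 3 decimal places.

σ̂²_MAP = 5.405

Sum of squared deviations about the known mean: SS = (2.7−1)² + (1.4−1)² + (-2.6−1)² + (6−1)² + (1.3−1)² + (3.4−1)² = 46.86.
The Normal likelihood contributes (σ²)^(−n/2) exp(−SS/(2σ²)), so the posterior is Inverse-Gamma(α + n/2, β + SS/2) = Inverse-Gamma(5, 32.43).
The mode of Inverse-Gamma(a, b) is b/(a+1) = 32.43/6 ≈ 5.405.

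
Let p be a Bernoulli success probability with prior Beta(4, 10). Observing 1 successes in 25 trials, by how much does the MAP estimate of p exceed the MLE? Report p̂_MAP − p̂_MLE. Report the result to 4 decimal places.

MAP − MLE = 0.0681

Posterior is Beta(5, 34); MAP = (5−1)/(39−2) = 4/37 ≈ 0.10811.
MLE ignores the prior: p̂_MLE = k/n = 1/25 ≈ 0.04000.
Difference = 4/37 − 1/25 = 63/925 ≈ 0.0681.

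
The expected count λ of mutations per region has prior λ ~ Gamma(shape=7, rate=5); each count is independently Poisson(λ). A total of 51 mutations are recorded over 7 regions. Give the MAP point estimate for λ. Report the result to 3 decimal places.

λ̂_MAP = 4.750

Σxᵢ = 51, n = 7.
Posterior ∝ λ^6e^(−5λ) · λ^51e^(−7λ) = λ^57e^(−12λ), i.e. Gamma(shape=58, rate=12).
The mode of a Gamma(a, b) with a ≥ 1 (shape–rate) is (a−1)/b = 57/12 ≈ 4.750.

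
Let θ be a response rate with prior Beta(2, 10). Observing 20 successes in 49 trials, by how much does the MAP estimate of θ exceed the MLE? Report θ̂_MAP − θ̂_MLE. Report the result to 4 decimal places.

MAP − MLE = -0.0522

Posterior is Beta(22, 39); MAP = (22−1)/(61−2) = 21/59 ≈ 0.35593.
MLE ignores the prior: θ̂_MLE = k/n = 20/49 ≈ 0.40816.
Difference = 21/59 − 20/49 = -151/2891 ≈ -0.0522.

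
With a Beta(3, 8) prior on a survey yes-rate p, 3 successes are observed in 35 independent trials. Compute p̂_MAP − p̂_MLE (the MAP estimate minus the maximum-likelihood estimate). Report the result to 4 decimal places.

Posterior is Beta(6, 40); MAP = (6−1)/(46−2) = 5/44 ≈ 0.11364.
MLE ignores the prior: p̂_MLE = k/n = 3/35 ≈ 0.08571.
Difference = 5/44 − 3/35 = 43/1540 ≈ 0.0279.

MAP − MLE = 0.0279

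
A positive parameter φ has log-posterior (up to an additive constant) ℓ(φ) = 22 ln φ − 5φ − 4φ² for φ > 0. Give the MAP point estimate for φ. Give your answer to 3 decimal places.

ℓ'(φ) = 22/φ − 5 − 8φ. Setting this to zero and multiplying by φ: 8φ² + 5φ − 22 = 0.
φ = (−5 + √(5² + 4·8·22)) / (2·8) = (−5 + √729) / 16 = (−5 + 27)/16 = 11/8.
ℓ''(φ) = −22/φ² − 8 < 0, confirming a maximum.

φ̂_MAP = 1.375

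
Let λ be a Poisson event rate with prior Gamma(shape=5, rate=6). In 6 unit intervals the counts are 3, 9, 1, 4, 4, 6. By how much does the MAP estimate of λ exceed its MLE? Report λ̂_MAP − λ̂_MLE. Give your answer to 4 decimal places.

Σxᵢ = 27. Posterior is Gamma(32, 12); MAP = (32−1)/12 = 31/12 ≈ 2.58333.
MLE = x̄ = 27/6 ≈ 4.50000.
Difference = 31/12 − 27/6 = -23/12 ≈ -1.9167.

MAP − MLE = -1.9167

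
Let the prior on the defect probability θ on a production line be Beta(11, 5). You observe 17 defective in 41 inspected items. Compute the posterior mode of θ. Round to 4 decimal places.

θ̂_MAP = 0.4909

Prior: Beta(11, 5).
Data: 17 successes in 41 trials. The binomial likelihood contributes θ^17(1−θ)^24, so the posterior is Beta(11+17, 5+24) = Beta(28, 29).
For Beta(a, b) with a, b > 1 the mode is (a−1)/(a+b−2) = 27/55 ≈ 0.4909.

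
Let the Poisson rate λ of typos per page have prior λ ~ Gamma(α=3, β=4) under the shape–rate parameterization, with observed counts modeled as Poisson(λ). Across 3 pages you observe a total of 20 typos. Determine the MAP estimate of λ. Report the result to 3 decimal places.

Σxᵢ = 20, n = 3.
Posterior ∝ λ^2e^(−4λ) · λ^20e^(−3λ) = λ^22e^(−7λ), i.e. Gamma(shape=23, rate=7).
The mode of a Gamma(a, b) with a ≥ 1 (shape–rate) is (a−1)/b = 22/7 ≈ 3.143.

λ̂_MAP = 3.143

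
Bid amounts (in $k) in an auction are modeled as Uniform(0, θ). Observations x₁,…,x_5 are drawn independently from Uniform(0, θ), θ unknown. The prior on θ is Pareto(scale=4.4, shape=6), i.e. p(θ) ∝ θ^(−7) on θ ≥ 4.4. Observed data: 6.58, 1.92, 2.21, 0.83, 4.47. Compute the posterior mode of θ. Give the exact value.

The Uniform(0, θ) likelihood is θ^(−n) for θ ≥ max(xᵢ), zero otherwise. Here max(xᵢ) = 6.58.
Posterior ∝ θ^(−7) · θ^(−5) = θ^(−12) on θ ≥ max(4.4, 6.58) = 6.58.
This density is strictly decreasing in θ, so the posterior mode lies at the lower boundary of the support.

θ̂_MAP = 6.58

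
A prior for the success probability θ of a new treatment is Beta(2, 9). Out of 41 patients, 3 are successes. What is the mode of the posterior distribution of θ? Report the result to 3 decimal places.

Prior: Beta(2, 9).
Data: 3 successes in 41 trials. The binomial likelihood contributes θ^3(1−θ)^38, so the posterior is Beta(2+3, 9+38) = Beta(5, 47).
For Beta(a, b) with a, b > 1 the mode is (a−1)/(a+b−2) = 4/50 ≈ 0.080.

θ̂_MAP = 0.080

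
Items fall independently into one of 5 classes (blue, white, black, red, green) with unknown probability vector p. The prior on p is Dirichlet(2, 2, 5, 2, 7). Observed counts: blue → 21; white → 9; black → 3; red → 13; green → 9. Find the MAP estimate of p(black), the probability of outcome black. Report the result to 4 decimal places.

MAP estimate of p(black) = 0.1029

The posterior is Dirichlet(αᵢ + nᵢ) = Dirichlet(23, 11, 8, 15, 16).
For a Dirichlet(a₁,…,a_K) with all aᵢ > 1, the mode has j-th component (aⱼ − 1)/(Σaᵢ − K).
Here Σaᵢ = 73 and K = 5, so p(black) = (8 − 1)/(73 − 5) = 7/68 ≈ 0.1029.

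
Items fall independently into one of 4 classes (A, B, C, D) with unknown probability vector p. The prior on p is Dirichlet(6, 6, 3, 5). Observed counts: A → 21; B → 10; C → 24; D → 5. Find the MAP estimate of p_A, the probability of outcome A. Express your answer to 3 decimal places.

MAP estimate of p_A = 0.342

The posterior is Dirichlet(αᵢ + nᵢ) = Dirichlet(27, 16, 27, 10).
For a Dirichlet(a₁,…,a_K) with all aᵢ > 1, the mode has j-th component (aⱼ − 1)/(Σaᵢ − K).
Here Σaᵢ = 80 and K = 4, so p_A = (27 − 1)/(80 − 4) = 26/76 ≈ 0.342.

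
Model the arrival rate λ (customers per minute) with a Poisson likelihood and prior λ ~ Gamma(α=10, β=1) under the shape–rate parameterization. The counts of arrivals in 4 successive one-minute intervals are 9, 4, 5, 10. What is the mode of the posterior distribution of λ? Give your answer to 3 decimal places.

Σxᵢ = 9+4+5+10 = 28, with n = 4.
Posterior ∝ λ^9e^(−1λ) · λ^28e^(−4λ) = λ^37e^(−5λ), i.e. Gamma(shape=38, rate=5).
The mode of a Gamma(a, b) with a ≥ 1 (shape–rate) is (a−1)/b = 37/5 ≈ 7.400.

λ̂_MAP = 7.400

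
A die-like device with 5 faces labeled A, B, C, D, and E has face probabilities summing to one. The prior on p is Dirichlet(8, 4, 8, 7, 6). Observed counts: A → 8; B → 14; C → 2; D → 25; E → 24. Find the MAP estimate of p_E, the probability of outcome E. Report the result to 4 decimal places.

MAP estimate of p_E = 0.2871

The posterior is Dirichlet(αᵢ + nᵢ) = Dirichlet(16, 18, 10, 32, 30).
For a Dirichlet(a₁,…,a_K) with all aᵢ > 1, the mode has j-th component (aⱼ − 1)/(Σaᵢ − K).
Here Σaᵢ = 106 and K = 5, so p_E = (30 − 1)/(106 − 5) = 29/101 ≈ 0.2871.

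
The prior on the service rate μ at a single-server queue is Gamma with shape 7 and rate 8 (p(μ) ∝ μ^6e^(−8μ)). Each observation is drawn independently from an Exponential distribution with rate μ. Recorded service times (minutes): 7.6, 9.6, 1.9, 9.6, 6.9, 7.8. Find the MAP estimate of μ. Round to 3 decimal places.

μ̂_MAP = 0.233

The Exponential(rate=μ) likelihood is ∝ μ^n e^(−μΣtᵢ). Here n = 6 and Σtᵢ = 7.6 + 9.6 + 1.9 + 9.6 + 6.9 + 7.8 = 43.4.
Posterior ∝ μ^6e^(−8μ) · μ^6e^(−43.4μ) = μ^12e^(−51.4μ), i.e. Gamma(13, 51.4).
Mode = (a−1)/b = 12/51.4 ≈ 0.233.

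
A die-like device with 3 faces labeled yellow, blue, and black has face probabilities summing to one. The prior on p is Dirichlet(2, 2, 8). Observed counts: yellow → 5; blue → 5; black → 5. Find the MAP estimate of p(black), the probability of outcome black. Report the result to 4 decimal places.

MAP estimate of p(black) = 0.5000

The posterior is Dirichlet(αᵢ + nᵢ) = Dirichlet(7, 7, 13).
For a Dirichlet(a₁,…,a_K) with all aᵢ > 1, the mode has j-th component (aⱼ − 1)/(Σaᵢ − K).
Here Σaᵢ = 27 and K = 3, so p(black) = (13 − 1)/(27 − 3) = 12/24 ≈ 0.5000.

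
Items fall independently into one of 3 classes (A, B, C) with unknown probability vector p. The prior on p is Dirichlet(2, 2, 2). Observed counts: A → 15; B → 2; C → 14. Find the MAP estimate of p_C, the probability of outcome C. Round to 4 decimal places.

MAP estimate of p_C = 0.4412

The posterior is Dirichlet(αᵢ + nᵢ) = Dirichlet(17, 4, 16).
For a Dirichlet(a₁,…,a_K) with all aᵢ > 1, the mode has j-th component (aⱼ − 1)/(Σaᵢ − K).
Here Σaᵢ = 37 and K = 3, so p_C = (16 − 1)/(37 − 3) = 15/34 ≈ 0.4412.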